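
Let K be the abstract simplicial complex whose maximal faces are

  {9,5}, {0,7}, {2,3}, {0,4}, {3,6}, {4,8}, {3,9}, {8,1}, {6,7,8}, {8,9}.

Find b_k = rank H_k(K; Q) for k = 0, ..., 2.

b_0 = 1, b_1 = 2, b_2 = 0.

Fix the vertex order 0 < 1 < 2 < 3 < 4 < 5 < 6 < 7 < 8 < 9 and write every simplex with vertices in increasing order. Then dim K = 2 and the simplices of K are:

  0-simplices (10): [0], [1], [2], [3], [4], [5], [6], [7], [8], [9]
  1-simplices (12): [0,4], [0,7], [1,8], [2,3], [3,6], [3,9], [4,8], [5,9], [6,7], [6,8], [7,8], [8,9]
  2-simplices (1): [6,7,8]

Hence C_0 ≅ Z^10, C_1 ≅ Z^12, C_2 ≅ Z^1.

Boundary ∂_1: C_1 → C_0 is given by ∂[p,q] = [q] − [p]. For instance
  ∂[6,7] = [7] − [6].
The resulting 10×12 matrix has rank 9, and its Smith normal form has invariant factors (1,1,1,1,1,1,1,1,1).

∂_2: C_2 → C_1 acts by ∂[p,q,r] = [q,r] − [p,r] + [p,q]. For instance
  ∂[6,7,8] = [7,8] − [6,8] + [6,7].
As a 12×1 matrix over Z this has rank 1, with invariant factors (1).

Reading off H_k = ker ∂_k / im ∂_{k+1}:

  H_0: rank C_0 − rank ∂_1 = 10 − 9 = 1, and the invariant factors of ∂_1 are all 1, so H_0 = Z.
  H_1: rank ker ∂_1 − rank ∂_2 = (12 − 9) − 1 = 2, and the invariant factors of ∂_2 are all 1, so H_1 = Z^2.
  H_2: rank ker ∂_2 − rank ∂_3 = (1 − 1) − 0 = 0, and there is no ∂_3, so H_2 = 0.

As a check, the Euler characteristic is 10 − 12 + 1 = -1, which agrees with 1 − 2 + 0 = -1.

Hence the Betti numbers are b_0 = 1, b_1 = 2, b_2 = 0.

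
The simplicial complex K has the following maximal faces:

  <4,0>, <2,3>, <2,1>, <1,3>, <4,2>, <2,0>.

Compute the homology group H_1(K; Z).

H_1 = Z^2.

We work with the vertex ordering 0 < 1 < 2 < 3 < 4. The simplices of K, each written with vertices in increasing order, are:

  0-simplices (5): [0], [1], [2], [3], [4]
  1-simplices (6): [0,2], [0,4], [1,2], [1,3], [2,3], [2,4]

Hence C_0 ≅ Z^5, C_1 ≅ Z^6.

Boundary ∂_1: C_1 → C_0 is given by ∂[p,q] = [q] − [p].
As a 5×6 matrix over Z this has rank 4, with invariant factors (1,1,1,1).

Now H_k = ker ∂_k / im ∂_{k+1}, so:

  H_1: rank ker ∂_1 − rank ∂_2 = (6 − 4) − 0 = 2, and there is no ∂_2, so H_1 ≅ Z^2.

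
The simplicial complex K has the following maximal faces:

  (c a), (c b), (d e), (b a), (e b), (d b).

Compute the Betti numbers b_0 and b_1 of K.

Fix the vertex order a < b < c < d < e and write every simplex with vertices in increasing order. Then dim K = 1 and the simplices of K are:

  0-simplices (5): a, b, c, d, e
  1-simplices (6): ab, ac, bc, bd, be, de

giving chain groups C_0 ≅ Z^5, C_1 ≅ Z^6.

∂_1: C_1 → C_0 maps an edge to its endpoints' difference, ∂[p,q] = q − p. For instance
  ∂be = e − b.
As a 5×6 matrix over Z this has rank 4, with invariant factors (1,1,1,1).

Reading off H_k = ker ∂_k / im ∂_{k+1}:

  H_0: rank C_0 − rank ∂_1 = 5 − 4 = 1, and the invariant factors of ∂_1 are all 1, so H_0 ≅ Z.
  H_1: rank ker ∂_1 − rank ∂_2 = (6 − 4) − 0 = 2, and there is no ∂_2, so H_1 ≅ Z^2.

As a check, the Euler characteristic is 5 − 6 = -1, which agrees with 1 − 2 = -1.

Hence the Betti numbers are b_0 = 1, b_1 = 2.

b_0 = 1, b_1 = 2.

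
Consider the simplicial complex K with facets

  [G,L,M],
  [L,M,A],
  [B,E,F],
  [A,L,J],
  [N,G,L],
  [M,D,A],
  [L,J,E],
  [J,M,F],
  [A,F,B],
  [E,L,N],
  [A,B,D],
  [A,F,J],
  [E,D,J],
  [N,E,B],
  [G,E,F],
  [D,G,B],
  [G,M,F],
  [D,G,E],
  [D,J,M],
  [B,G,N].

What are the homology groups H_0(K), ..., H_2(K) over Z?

H_0 ≅ Z,  H_1 ≅ Z ⊕ Z/2Z,  H_2 = 0.

Order the vertices as A < B < D < E < F < G < J < L < M < N. Listing each simplex with vertices in this order, K has dimension 2 with simplices:

  0-simplices (10): A, B, D, E, F, G, J, L, M, N
  1-simplices (30): AB, AD, AF, AJ, AL, AM, BD, BE, BF, BG, BN, DE, DG, DJ, DM, EF, EG, EJ, EL, EN, FG, FJ, FM, GL, GM, GN, JL, JM, LM, LN
  2-simplices (20): ABD, ABF, ADM, AFJ, AJL, ALM, BDG, BEF, BEN, BGN, DEG, DEJ, DJM, EFG, EJL, ELN, FGM, FJM, GLM, GLN

Hence C_0 ≅ Z^10, C_1 ≅ Z^30, C_2 ≅ Z^20.

The boundary map ∂_1: C_1 → C_0 is given by ∂[p,q] = [q] − [p].
This gives a 10×30 integer matrix of rank 9; reducing to Smith normal form yields diagonal entries (1,1,1,1,1,1,1,1,1).

Boundary ∂_2: C_2 → C_1 maps a triangle to the signed sum of its edges. For instance
  ∂ALM = LM − AM + AL,
  ∂EJL = JL − EL + EJ.
The resulting 30×20 matrix has rank 20, and its Smith normal form has invariant factors (1,1,1,1,1,1,1,1,1,1,1,1,1,1,1,1,1,1,1,2).

From H_k ≅ ker(∂_k) / im(∂_{k+1}) we obtain:

  H_0: rank C_0 − rank ∂_1 = 10 − 9 = 1, and the invariant factors of ∂_1 are all 1, so H_0 = Z.
  H_1: rank ker ∂_1 − rank ∂_2 = (30 − 9) − 20 = 1, and ∂_2 has invariant factor 2 > 1, so H_1 = Z ⊕ Z/2Z.
  H_2: rank ker ∂_2 − rank ∂_3 = (20 − 20) − 0 = 0, and there is no ∂_3, so H_2 = 0.

As a check, the Euler characteristic is 10 − 30 + 20 = 0, which agrees with 1 − 1 + 0 = 0.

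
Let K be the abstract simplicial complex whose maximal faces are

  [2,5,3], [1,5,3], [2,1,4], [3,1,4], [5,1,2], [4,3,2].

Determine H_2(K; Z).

Take the total order 1 < 2 < 3 < 4 < 5 on the vertex set. Then K (dimension 2) consists of the simplices:

  0-simplices (5): [1], [2], [3], [4], [5]
  1-simplices (9): [1,2], [1,3], [1,4], [1,5], [2,3], [2,4], [2,5], [3,4], [3,5]
  2-simplices (6): [1,2,4], [1,2,5], [1,3,4], [1,3,5], [2,3,4], [2,3,5]

so the chain groups are C_0 ≅ Z^5, C_1 ≅ Z^9, C_2 ≅ Z^6.

Boundary ∂_1: C_1 → C_0 sends each edge [p,q] (with p < q) to q − p.
The resulting 5×9 matrix has rank 4, and its Smith normal form has invariant factors (1,1,1,1).

Boundary ∂_2: C_2 → C_1 maps a triangle to the signed sum of its edges. For instance
  ∂[1,3,4] = [3,4] − [1,4] + [1,3],
  ∂[1,2,4] = [2,4] − [1,4] + [1,2].
As a 9×6 matrix over Z this has rank 5, with invariant factors (1,1,1,1,1).

Now H_k = ker ∂_k / im ∂_{k+1}, so:

  H_2: rank ker ∂_2 − rank ∂_3 = (6 − 5) − 0 = 1, and there is no ∂_3, so H_2 ≅ Z.

(K is a triangulation of the 2-sphere S^2.)

H_2 ≅ Z.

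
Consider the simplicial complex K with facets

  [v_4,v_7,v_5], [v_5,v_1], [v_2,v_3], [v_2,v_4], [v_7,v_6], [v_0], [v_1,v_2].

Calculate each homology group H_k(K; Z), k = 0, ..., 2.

H_0 ≅ Z^2,  H_1 ≅ Z,  H_2 = 0.

We work with the vertex ordering v_0 < v_1 < v_2 < v_3 < v_4 < v_5 < v_6 < v_7. The simplices of K, each written with vertices in increasing order, are:

  0-simplices (8): [v_0], [v_1], [v_2], [v_3], [v_4], [v_5], [v_6], [v_7]
  1-simplices (8): [v_1,v_2], [v_1,v_5], [v_2,v_3], [v_2,v_4], [v_4,v_5], [v_4,v_7], [v_5,v_7], [v_6,v_7]
  2-simplices (1): [v_4,v_5,v_7]

so the chain groups are C_0 ≅ Z^8, C_1 ≅ Z^8, C_2 ≅ Z^1.

Boundary ∂_1: C_1 → C_0 is given by ∂[p,q] = [q] − [p].
This gives a 8×8 integer matrix of rank 6; reducing to Smith normal form yields diagonal entries (1,1,1,1,1,1).

∂_2: C_2 → C_1 maps a triangle to the signed sum of its edges. For instance
  ∂[v_4,v_5,v_7] = [v_5,v_7] − [v_4,v_7] + [v_4,v_5].
This gives a 8×1 integer matrix of rank 1; reducing to Smith normal form yields diagonal entries (1).

From H_k ≅ ker(∂_k) / im(∂_{k+1}) we obtain:

  H_0: rank C_0 − rank ∂_1 = 8 − 6 = 2, and the invariant factors of ∂_1 are all 1, so H_0 ≅ Z^2.
  H_1: rank ker ∂_1 − rank ∂_2 = (8 − 6) − 1 = 1, and the invariant factors of ∂_2 are all 1, so H_1 ≅ Z.
  H_2: rank ker ∂_2 − rank ∂_3 = (1 − 1) − 0 = 0, and there is no ∂_3, so H_2 ≅ 0.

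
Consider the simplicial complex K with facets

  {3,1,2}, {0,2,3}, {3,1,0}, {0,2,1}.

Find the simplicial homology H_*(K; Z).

H_0 = Z,  H_1 = 0,  H_2 = Z.

K has 4 vertices, 6 edges, 4 triangles.
rank ∂_0 = 0, rank ∂_1 = 3 ⇒ b_0 = 4 − 0 − 3 = 1; all invariant factors of ∂_1 are 1 so no torsion. So H_0 = Z.
rank ∂_1 = 3, rank ∂_2 = 3 ⇒ b_1 = 6 − 3 − 3 = 0; all invariant factors of ∂_2 are 1 so no torsion. So H_1 = 0.
rank ∂_2 = 3, rank ∂_3 = 0 ⇒ b_2 = 4 − 3 − 0 = 1. So H_2 = Z.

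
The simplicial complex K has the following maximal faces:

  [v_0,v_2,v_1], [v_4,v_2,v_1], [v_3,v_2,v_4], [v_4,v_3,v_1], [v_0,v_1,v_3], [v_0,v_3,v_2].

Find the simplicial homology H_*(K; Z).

Fix the vertex order v_0 < v_1 < v_2 < v_3 < v_4 and write every simplex with vertices in increasing order. Then dim K = 2 and the simplices of K are:

  0-simplices (5): [v_0], [v_1], [v_2], [v_3], [v_4]
  1-simplices (9): [v_0,v_1], [v_0,v_2], [v_0,v_3], [v_1,v_2], [v_1,v_3], [v_1,v_4], [v_2,v_3], [v_2,v_4], [v_3,v_4]
  2-simplices (6): [v_0,v_1,v_2], [v_0,v_1,v_3], [v_0,v_2,v_3], [v_1,v_2,v_4], [v_1,v_3,v_4], [v_2,v_3,v_4]

Hence C_0 ≅ Z^5, C_1 ≅ Z^9, C_2 ≅ Z^6.

∂_1: C_1 → C_0 sends each edge [p,q] (with p < q) to q − p.
This gives a 5×9 integer matrix of rank 4; reducing to Smith normal form yields diagonal entries (1,1,1,1).

∂_2: C_2 → C_1 acts by ∂[p,q,r] = [q,r] − [p,r] + [p,q]. For instance
  ∂[v_1,v_3,v_4] = [v_3,v_4] − [v_1,v_4] + [v_1,v_3],
  ∂[v_0,v_1,v_2] = [v_1,v_2] − [v_0,v_2] + [v_0,v_1].
This gives a 9×6 integer matrix of rank 5; reducing to Smith normal form yields diagonal entries (1,1,1,1,1).

Reading off H_k = ker ∂_k / im ∂_{k+1}:

  H_0: rank C_0 − rank ∂_1 = 5 − 4 = 1, and the invariant factors of ∂_1 are all 1, so H_0 ≅ Z.
  H_1: rank ker ∂_1 − rank ∂_2 = (9 − 4) − 5 = 0, and the invariant factors of ∂_2 are all 1, so H_1 ≅ 0.
  H_2: rank ker ∂_2 − rank ∂_3 = (6 − 5) − 0 = 1, and there is no ∂_3, so H_2 ≅ Z.

H_0 = Z,  H_1 = 0,  H_2 = Z.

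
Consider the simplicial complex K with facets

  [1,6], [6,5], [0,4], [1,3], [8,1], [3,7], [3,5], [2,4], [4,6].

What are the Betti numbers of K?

We work with the vertex ordering 0 < 1 < 2 < 3 < 4 < 5 < 6 < 7 < 8. The simplices of K, each written with vertices in increasing order, are:

  0-simplices (9): [0], [1], [2], [3], [4], [5], [6], [7], [8]
  1-simplices (9): [0,4], [1,3], [1,6], [1,8], [2,4], [3,5], [3,7], [4,6], [5,6]

so the chain groups are C_0 ≅ Z^9, C_1 ≅ Z^9.

The boundary map ∂_1: C_1 → C_0 is given by ∂[p,q] = [q] − [p]. For instance
  ∂[4,6] = [6] − [4].
The resulting 9×9 matrix has rank 8, and its Smith normal form has invariant factors (1,1,1,1,1,1,1,1).

Now H_k = ker ∂_k / im ∂_{k+1}, so:

  H_0: rank C_0 − rank ∂_1 = 9 − 8 = 1, and the invariant factors of ∂_1 are all 1, so H_0 = Z.
  H_1: rank ker ∂_1 − rank ∂_2 = (9 − 8) − 0 = 1, and there is no ∂_2, so H_1 = Z.

As a check, the Euler characteristic is 9 − 9 = 0, which agrees with 1 − 1 = 0.

Hence the Betti numbers are b_0 = 1, b_1 = 1.

b_0 = 1, b_1 = 1.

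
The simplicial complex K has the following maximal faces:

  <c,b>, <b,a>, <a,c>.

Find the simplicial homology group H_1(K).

Order the vertices as a < b < c. Listing each simplex with vertices in this order, K has dimension 1 with simplices:

  0-simplices (3): a, b, c
  1-simplices (3): ab, ac, bc

giving chain groups C_0 ≅ Z^3, C_1 ≅ Z^3.

The boundary map ∂_1: C_1 → C_0 sends each edge [p,q] (with p < q) to q − p.
This gives a 3×3 integer matrix of rank 2; reducing to Smith normal form yields diagonal entries (1,1).

Reading off H_k = ker ∂_k / im ∂_{k+1}:

  H_1: rank ker ∂_1 − rank ∂_2 = (3 − 2) − 0 = 1, and there is no ∂_2, so H_1 = Z.

H_1 = Z.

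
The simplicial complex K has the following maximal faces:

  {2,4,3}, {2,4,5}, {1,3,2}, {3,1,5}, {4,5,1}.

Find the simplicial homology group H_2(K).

Take the total order 1 < 2 < 3 < 4 < 5 on the vertex set. Then K (dimension 2) consists of the simplices:

  0-simplices (5): [1], [2], [3], [4], [5]
  1-simplices (10): [1,2], [1,3], [1,4], [1,5], [2,3], [2,4], [2,5], [3,4], [3,5], [4,5]
  2-simplices (5): [1,2,3], [1,3,5], [1,4,5], [2,3,4], [2,4,5]

so the chain groups are C_0 ≅ Z^5, C_1 ≅ Z^10, C_2 ≅ Z^5.

The boundary map ∂_1: C_1 → C_0 maps an edge to its endpoints' difference, ∂[p,q] = q − p.
As a 5×10 matrix over Z this has rank 4, with invariant factors (1,1,1,1).

The boundary map ∂_2: C_2 → C_1 sends each 2-simplex [p,q,r] to [q,r] − [p,r] + [p,q]. For instance
  ∂[2,3,4] = [3,4] − [2,4] + [2,3],
  ∂[2,4,5] = [4,5] − [2,5] + [2,4].
This gives a 10×5 integer matrix of rank 5; reducing to Smith normal form yields diagonal entries (1,1,1,1,1).

Now H_k = ker ∂_k / im ∂_{k+1}, so:

  H_2: rank ker ∂_2 − rank ∂_3 = (5 − 5) − 0 = 0, and there is no ∂_3, so H_2 = 0.

H_2 ≅ 0.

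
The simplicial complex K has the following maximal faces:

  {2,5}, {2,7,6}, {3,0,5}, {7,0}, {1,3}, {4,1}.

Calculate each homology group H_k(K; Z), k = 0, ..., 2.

H_0 = Z,  H_1 = Z,  H_2 = 0.

Fix the vertex order 0 < 1 < 2 < 3 < 4 < 5 < 6 < 7 and write every simplex with vertices in increasing order. Then dim K = 2 and the simplices of K are:

  0-simplices (8): [0], [1], [2], [3], [4], [5], [6], [7]
  1-simplices (10): [0,3], [0,5], [0,7], [1,3], [1,4], [2,5], [2,6], [2,7], [3,5], [6,7]
  2-simplices (2): [0,3,5], [2,6,7]

so the chain groups are C_0 ≅ Z^8, C_1 ≅ Z^10, C_2 ≅ Z^2.

The boundary map ∂_1: C_1 → C_0 is given by ∂[p,q] = [q] − [p]. For instance
  ∂[1,3] = [3] − [1].
The 8×10 boundary matrix has rank 7 and Smith normal form diag(1,1,1,1,1,1,1).

Boundary ∂_2: C_2 → C_1 sends each 2-simplex [p,q,r] to [q,r] − [p,r] + [p,q]. For instance
  ∂[0,3,5] = [3,5] − [0,5] + [0,3],
  ∂[2,6,7] = [6,7] − [2,7] + [2,6].
The resulting 10×2 matrix has rank 2, and its Smith normal form has invariant factors (1,1).

Computing H_k = (kernel of ∂_k) / (image of ∂_{k+1}):

  H_0: rank C_0 − rank ∂_1 = 8 − 7 = 1, and the invariant factors of ∂_1 are all 1, so H_0 = Z.
  H_1: rank ker ∂_1 − rank ∂_2 = (10 − 7) − 2 = 1, and the invariant factors of ∂_2 are all 1, so H_1 = Z.
  H_2: rank ker ∂_2 − rank ∂_3 = (2 − 2) − 0 = 0, and there is no ∂_3, so H_2 = 0.

As a check, the Euler characteristic is 8 − 10 + 2 = 0, which agrees with 1 − 1 + 0 = 0.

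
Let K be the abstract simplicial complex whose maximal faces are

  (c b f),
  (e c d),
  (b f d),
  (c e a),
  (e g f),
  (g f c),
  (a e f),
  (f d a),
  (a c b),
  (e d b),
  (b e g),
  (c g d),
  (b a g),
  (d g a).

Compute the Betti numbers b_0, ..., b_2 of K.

We work with the vertex ordering a < b < c < d < e < f < g. The simplices of K, each written with vertices in increasing order, are:

  0-simplices (7): a, b, c, d, e, f, g
  1-simplices (21): ab, ac, ad, ae, af, ag, bc, bd, be, bf, bg, cd, ce, cf, cg, de, df, dg, ef, eg, fg
  2-simplices (14): abc, abg, ace, adf, adg, aef, bcf, bde, bdf, beg, cde, cdg, cfg, efg

giving chain groups C_0 ≅ Z^7, C_1 ≅ Z^21, C_2 ≅ Z^14.

Boundary ∂_1: C_1 → C_0 is given by ∂[p,q] = [q] − [p]. For instance
  ∂cg = g − c.
As a 7×21 matrix over Z this has rank 6, with invariant factors (1,1,1,1,1,1).

∂_2: C_2 → C_1 sends each 2-simplex [p,q,r] to [q,r] − [p,r] + [p,q]. For instance
  ∂abc = bc − ac + ab,
  ∂abg = bg − ag + ab.
As a 21×14 matrix over Z this has rank 13, with invariant factors (1,1,1,1,1,1,1,1,1,1,1,1,1).

Now H_k = ker ∂_k / im ∂_{k+1}, so:

  H_0: rank C_0 − rank ∂_1 = 7 − 6 = 1, and the invariant factors of ∂_1 are all 1, so H_0 ≅ Z.
  H_1: rank ker ∂_1 − rank ∂_2 = (21 − 6) − 13 = 2, and the invariant factors of ∂_2 are all 1, so H_1 ≅ Z^2.
  H_2: rank ker ∂_2 − rank ∂_3 = (14 − 13) − 0 = 1, and there is no ∂_3, so H_2 ≅ Z.

As a check, the Euler characteristic is 7 − 21 + 14 = 0, which agrees with 1 − 2 + 1 = 0.

Hence the Betti numbers are b_0 = 1, b_1 = 2, b_2 = 1.

b_0 = 1, b_1 = 2, b_2 = 1.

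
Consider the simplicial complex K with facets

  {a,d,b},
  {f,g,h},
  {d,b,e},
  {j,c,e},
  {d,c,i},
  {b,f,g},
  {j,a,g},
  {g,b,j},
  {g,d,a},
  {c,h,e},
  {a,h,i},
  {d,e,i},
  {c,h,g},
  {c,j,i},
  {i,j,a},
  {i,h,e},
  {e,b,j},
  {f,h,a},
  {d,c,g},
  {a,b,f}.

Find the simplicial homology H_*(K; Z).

H_0 ≅ Z,  H_1 ≅ Z ⊕ Z/2Z,  H_2 = 0.

Take the total order a < b < c < d < e < f < g < h < i < j on the vertex set. Then K (dimension 2) consists of the simplices:

  0-simplices (10): a, b, c, d, e, f, g, h, i, j
  1-simplices (30): ab, ad, af, ag, ah, ai, aj, bd, be, bf, bg, bj, cd, ce, cg, ch, ci, cj, de, dg, di, eh, ei, ej, fg, fh, gh, gj, hi, ij
  2-simplices (20): abd, abf, adg, afh, agj, ahi, aij, bde, bej, bfg, bgj, cdg, cdi, ceh, cej, cgh, cij, dei, ehi, fgh

so the chain groups are C_0 ≅ Z^10, C_1 ≅ Z^30, C_2 ≅ Z^20.

∂_1: C_1 → C_0 is given by ∂[p,q] = [q] − [p].
This gives a 10×30 integer matrix of rank 9; reducing to Smith normal form yields diagonal entries (1,1,1,1,1,1,1,1,1).

∂_2: C_2 → C_1 maps a triangle to the signed sum of its edges. For instance
  ∂bde = de − be + bd,
  ∂cij = ij − cj + ci.
As a 30×20 matrix over Z this has rank 20, with invariant factors (1,1,1,1,1,1,1,1,1,1,1,1,1,1,1,1,1,1,1,2).

Reading off H_k = ker ∂_k / im ∂_{k+1}:

  H_0: rank C_0 − rank ∂_1 = 10 − 9 = 1, and the invariant factors of ∂_1 are all 1, so H_0 ≅ Z.
  H_1: rank ker ∂_1 − rank ∂_2 = (30 − 9) − 20 = 1, and ∂_2 has invariant factor 2 > 1, so H_1 ≅ Z ⊕ Z/2Z.
  H_2: rank ker ∂_2 − rank ∂_3 = (20 − 20) − 0 = 0, and there is no ∂_3, so H_2 ≅ 0.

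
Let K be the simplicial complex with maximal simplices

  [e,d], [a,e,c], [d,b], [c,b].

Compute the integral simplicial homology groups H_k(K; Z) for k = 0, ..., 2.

H_0 = Z,  H_1 = Z,  H_2 = 0.

Order the vertices as a < b < c < d < e. Listing each simplex with vertices in this order, K has dimension 2 with simplices:

  0-simplices (5): a, b, c, d, e
  1-simplices (6): ac, ae, bc, bd, ce, de
  2-simplices (1): ace

so the chain groups are C_0 ≅ Z^5, C_1 ≅ Z^6, C_2 ≅ Z^1.

Boundary ∂_1: C_1 → C_0 sends each edge [p,q] (with p < q) to q − p.
This gives a 5×6 integer matrix of rank 4; reducing to Smith normal form yields diagonal entries (1,1,1,1).

∂_2: C_2 → C_1 sends each 2-simplex [p,q,r] to [q,r] − [p,r] + [p,q]. For instance
  ∂ace = ce − ae + ac.
The 6×1 boundary matrix has rank 1 and Smith normal form diag(1).

Now H_k = ker ∂_k / im ∂_{k+1}, so:

  H_0: rank C_0 − rank ∂_1 = 5 − 4 = 1, and the invariant factors of ∂_1 are all 1, so H_0 = Z.
  H_1: rank ker ∂_1 − rank ∂_2 = (6 − 4) − 1 = 1, and the invariant factors of ∂_2 are all 1, so H_1 = Z.
  H_2: rank ker ∂_2 − rank ∂_3 = (1 − 1) − 0 = 0, and there is no ∂_3, so H_2 = 0.

As a check, the Euler characteristic is 5 − 6 + 1 = 0, which agrees with 1 − 1 + 0 = 0.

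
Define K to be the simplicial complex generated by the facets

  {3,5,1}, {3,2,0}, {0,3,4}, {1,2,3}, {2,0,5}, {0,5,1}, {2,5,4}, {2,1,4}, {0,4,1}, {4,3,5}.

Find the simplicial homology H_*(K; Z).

Fix the vertex order 0 < 1 < 2 < 3 < 4 < 5 and write every simplex with vertices in increasing order. Then dim K = 2 and the simplices of K are:

  0-simplices (6): [0], [1], [2], [3], [4], [5]
  1-simplices (15): [0,1], [0,2], [0,3], [0,4], [0,5], [1,2], [1,3], [1,4], [1,5], [2,3], [2,4], [2,5], [3,4], [3,5], [4,5]
  2-simplices (10): [0,1,4], [0,1,5], [0,2,3], [0,2,5], [0,3,4], [1,2,3], [1,2,4], [1,3,5], [2,4,5], [3,4,5]

Hence C_0 ≅ Z^6, C_1 ≅ Z^15, C_2 ≅ Z^10.

The boundary map ∂_1: C_1 → C_0 maps an edge to its endpoints' difference, ∂[p,q] = q − p.
The 6×15 boundary matrix has rank 5 and Smith normal form diag(1,1,1,1,1).

The boundary map ∂_2: C_2 → C_1 maps a triangle to the signed sum of its edges. For instance
  ∂[0,2,3] = [2,3] − [0,3] + [0,2],
  ∂[0,2,5] = [2,5] − [0,5] + [0,2].
The resulting 15×10 matrix has rank 10, and its Smith normal form has invariant factors (1,1,1,1,1,1,1,1,1,2).

From H_k ≅ ker(∂_k) / im(∂_{k+1}) we obtain:

  H_0: rank C_0 − rank ∂_1 = 6 − 5 = 1, and the invariant factors of ∂_1 are all 1, so H_0 ≅ Z.
  H_1: rank ker ∂_1 − rank ∂_2 = (15 − 5) − 10 = 0, and ∂_2 has invariant factor 2 > 1, so H_1 ≅ Z/2.
  H_2: rank ker ∂_2 − rank ∂_3 = (10 − 10) − 0 = 0, and there is no ∂_3, so H_2 ≅ 0.

H_0 = Z,  H_1 = Z/2,  H_2 = 0.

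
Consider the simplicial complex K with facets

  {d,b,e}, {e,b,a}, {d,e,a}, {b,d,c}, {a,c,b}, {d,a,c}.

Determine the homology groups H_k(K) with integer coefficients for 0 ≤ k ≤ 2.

Fix the vertex order a < b < c < d < e and write every simplex with vertices in increasing order. Then dim K = 2 and the simplices of K are:

  0-simplices (5): a, b, c, d, e
  1-simplices (9): ab, ac, ad, ae, bc, bd, be, cd, de
  2-simplices (6): abc, abe, acd, ade, bcd, bde

giving chain groups C_0 ≅ Z^5, C_1 ≅ Z^9, C_2 ≅ Z^6.

The boundary map ∂_1: C_1 → C_0 is given by ∂[p,q] = [q] − [p]. For instance
  ∂ae = e − a.
The 5×9 boundary matrix has rank 4 and Smith normal form diag(1,1,1,1).

The boundary map ∂_2: C_2 → C_1 maps a triangle to the signed sum of its edges. For instance
  ∂abc = bc − ac + ab,
  ∂ade = de − ae + ad.
The 9×6 boundary matrix has rank 5 and Smith normal form diag(1,1,1,1,1).

Reading off H_k = ker ∂_k / im ∂_{k+1}:

  H_0: rank C_0 − rank ∂_1 = 5 − 4 = 1, and the invariant factors of ∂_1 are all 1, so H_0 = Z.
  H_1: rank ker ∂_1 − rank ∂_2 = (9 − 4) − 5 = 0, and the invariant factors of ∂_2 are all 1, so H_1 = 0.
  H_2: rank ker ∂_2 − rank ∂_3 = (6 − 5) − 0 = 1, and there is no ∂_3, so H_2 = Z.

H_0 ≅ Z,  H_1 = 0,  H_2 ≅ Z.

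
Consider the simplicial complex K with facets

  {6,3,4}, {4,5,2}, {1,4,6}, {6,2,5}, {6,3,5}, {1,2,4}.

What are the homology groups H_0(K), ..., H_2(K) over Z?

We work with the vertex ordering 1 < 2 < 3 < 4 < 5 < 6. The simplices of K, each written with vertices in increasing order, are:

  0-simplices (6): [1], [2], [3], [4], [5], [6]
  1-simplices (12): [1,2], [1,4], [1,6], [2,4], [2,5], [2,6], [3,4], [3,5], [3,6], [4,5], [4,6], [5,6]
  2-simplices (6): [1,2,4], [1,4,6], [2,4,5], [2,5,6], [3,4,6], [3,5,6]

giving chain groups C_0 ≅ Z^6, C_1 ≅ Z^12, C_2 ≅ Z^6.

∂_1: C_1 → C_0 is given by ∂[p,q] = [q] − [p]. For instance
  ∂[3,6] = [6] − [3].
As a 6×12 matrix over Z this has rank 5, with invariant factors (1,1,1,1,1).

∂_2: C_2 → C_1 acts by ∂[p,q,r] = [q,r] − [p,r] + [p,q]. For instance
  ∂[1,2,4] = [2,4] − [1,4] + [1,2],
  ∂[3,4,6] = [4,6] − [3,6] + [3,4].
As a 12×6 matrix over Z this has rank 6, with invariant factors (1,1,1,1,1,1).

Reading off H_k = ker ∂_k / im ∂_{k+1}:

  H_0: rank C_0 − rank ∂_1 = 6 − 5 = 1, and the invariant factors of ∂_1 are all 1, so H_0 = Z.
  H_1: rank ker ∂_1 − rank ∂_2 = (12 − 5) − 6 = 1, and the invariant factors of ∂_2 are all 1, so H_1 = Z.
  H_2: rank ker ∂_2 − rank ∂_3 = (6 − 6) − 0 = 0, and there is no ∂_3, so H_2 = 0.

H_0 = Z,  H_1 = Z,  H_2 = 0.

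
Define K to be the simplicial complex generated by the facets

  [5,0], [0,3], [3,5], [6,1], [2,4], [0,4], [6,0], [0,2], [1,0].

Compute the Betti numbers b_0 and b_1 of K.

We work with the vertex ordering 0 < 1 < 2 < 3 < 4 < 5 < 6. The simplices of K, each written with vertices in increasing order, are:

  0-simplices (7): [0], [1], [2], [3], [4], [5], [6]
  1-simplices (9): [0,1], [0,2], [0,3], [0,4], [0,5], [0,6], [1,6], [2,4], [3,5]

so the chain groups are C_0 ≅ Z^7, C_1 ≅ Z^9.

The boundary map ∂_1: C_1 → C_0 is given by ∂[p,q] = [q] − [p].
As a 7×9 matrix over Z this has rank 6, with invariant factors (1,1,1,1,1,1).

Reading off H_k = ker ∂_k / im ∂_{k+1}:

  H_0: rank C_0 − rank ∂_1 = 7 − 6 = 1, and the invariant factors of ∂_1 are all 1, so H_0 ≅ Z.
  H_1: rank ker ∂_1 − rank ∂_2 = (9 − 6) − 0 = 3, and there is no ∂_2, so H_1 ≅ Z^3.

Hence the Betti numbers are b_0 = 1, b_1 = 3.

b_0 = 1, b_1 = 3.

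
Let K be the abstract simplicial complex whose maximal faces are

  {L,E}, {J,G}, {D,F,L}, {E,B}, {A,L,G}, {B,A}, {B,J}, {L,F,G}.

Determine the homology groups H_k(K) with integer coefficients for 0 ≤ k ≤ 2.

H_0 ≅ Z,  H_1 ≅ Z^2,  H_2 = 0.

Take the total order A < B < D < E < F < G < J < L on the vertex set. Then K (dimension 2) consists of the simplices:

  0-simplices (8): A, B, D, E, F, G, J, L
  1-simplices (12): AB, AG, AL, BE, BJ, DF, DL, EL, FG, FL, GJ, GL
  2-simplices (3): AGL, DFL, FGL

Hence C_0 ≅ Z^8, C_1 ≅ Z^12, C_2 ≅ Z^3.

Boundary ∂_1: C_1 → C_0 is given by ∂[p,q] = [q] − [p].
The resulting 8×12 matrix has rank 7, and its Smith normal form has invariant factors (1,1,1,1,1,1,1).

Boundary ∂_2: C_2 → C_1 sends each 2-simplex [p,q,r] to [q,r] − [p,r] + [p,q]. For instance
  ∂FGL = GL − FL + FG,
  ∂AGL = GL − AL + AG.
The 12×3 boundary matrix has rank 3 and Smith normal form diag(1,1,1).

Now H_k = ker ∂_k / im ∂_{k+1}, so:

  H_0: rank C_0 − rank ∂_1 = 8 − 7 = 1, and the invariant factors of ∂_1 are all 1, so H_0 = Z.
  H_1: rank ker ∂_1 − rank ∂_2 = (12 − 7) − 3 = 2, and the invariant factors of ∂_2 are all 1, so H_1 = Z^2.
  H_2: rank ker ∂_2 − rank ∂_3 = (3 − 3) − 0 = 0, and there is no ∂_3, so H_2 = 0.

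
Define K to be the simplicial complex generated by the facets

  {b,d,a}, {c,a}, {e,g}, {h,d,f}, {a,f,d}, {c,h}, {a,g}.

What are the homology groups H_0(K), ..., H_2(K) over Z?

Take the total order a < b < c < d < e < f < g < h on the vertex set. Then K (dimension 2) consists of the simplices:

  0-simplices (8): a, b, c, d, e, f, g, h
  1-simplices (11): ab, ac, ad, af, ag, bd, ch, df, dh, eg, fh
  2-simplices (3): abd, adf, dfh

so the chain groups are C_0 ≅ Z^8, C_1 ≅ Z^11, C_2 ≅ Z^3.

∂_1: C_1 → C_0 is given by ∂[p,q] = [q] − [p].
As a 8×11 matrix over Z this has rank 7, with invariant factors (1,1,1,1,1,1,1).

Boundary ∂_2: C_2 → C_1 sends each 2-simplex [p,q,r] to [q,r] − [p,r] + [p,q]. For instance
  ∂abd = bd − ad + ab,
  ∂adf = df − af + ad.
This gives a 11×3 integer matrix of rank 3; reducing to Smith normal form yields diagonal entries (1,1,1).

From H_k ≅ ker(∂_k) / im(∂_{k+1}) we obtain:

  H_0: rank C_0 − rank ∂_1 = 8 − 7 = 1, and the invariant factors of ∂_1 are all 1, so H_0 ≅ Z.
  H_1: rank ker ∂_1 − rank ∂_2 = (11 − 7) − 3 = 1, and the invariant factors of ∂_2 are all 1, so H_1 ≅ Z.
  H_2: rank ker ∂_2 − rank ∂_3 = (3 − 3) − 0 = 0, and there is no ∂_3, so H_2 ≅ 0.

As a check, the Euler characteristic is 8 − 11 + 3 = 0, which agrees with 1 − 1 + 0 = 0.

H_0 = Z,  H_1 = Z,  H_2 = 0.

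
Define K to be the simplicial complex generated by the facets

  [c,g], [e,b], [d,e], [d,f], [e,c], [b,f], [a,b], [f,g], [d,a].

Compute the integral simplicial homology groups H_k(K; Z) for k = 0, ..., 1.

H_0 = Z,  H_1 = Z^3.

K has 7 vertices, 9 edges.
rank ∂_0 = 0, rank ∂_1 = 6 ⇒ b_0 = 7 − 0 − 6 = 1; all invariant factors of ∂_1 are 1 so no torsion. So H_0 = Z.
rank ∂_1 = 6, rank ∂_2 = 0 ⇒ b_1 = 9 − 6 − 0 = 3. So H_1 = Z^3.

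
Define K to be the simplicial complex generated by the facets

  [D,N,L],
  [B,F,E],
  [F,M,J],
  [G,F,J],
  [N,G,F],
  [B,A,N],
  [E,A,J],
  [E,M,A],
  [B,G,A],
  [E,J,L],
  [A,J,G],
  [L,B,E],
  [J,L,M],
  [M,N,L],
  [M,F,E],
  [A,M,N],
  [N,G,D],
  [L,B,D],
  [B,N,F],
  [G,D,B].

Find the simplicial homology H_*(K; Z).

Take the total order A < B < D < E < F < G < J < L < M < N on the vertex set. Then K (dimension 2) consists of the simplices:

  0-simplices (10): A, B, D, E, F, G, J, L, M, N
  1-simplices (30): AB, AE, AG, AJ, AM, AN, BD, BE, BF, BG, BL, BN, DG, DL, DN, EF, EJ, EL, EM, FG, FJ, FM, FN, GJ, GN, JL, JM, LM, LN, MN
  2-simplices (20): ABG, ABN, AEJ, AEM, AGJ, AMN, BDG, BDL, BEF, BEL, BFN, DGN, DLN, EFM, EJL, FGJ, FGN, FJM, JLM, LMN

giving chain groups C_0 ≅ Z^10, C_1 ≅ Z^30, C_2 ≅ Z^20.

Boundary ∂_1: C_1 → C_0 sends each edge [p,q] (with p < q) to q − p. For instance
  ∂DN = N − D.
As a 10×30 matrix over Z this has rank 9, with invariant factors (1,1,1,1,1,1,1,1,1).

Boundary ∂_2: C_2 → C_1 maps a triangle to the signed sum of its edges. For instance
  ∂BDL = DL − BL + BD,
  ∂JLM = LM − JM + JL.
The resulting 30×20 matrix has rank 20, and its Smith normal form has invariant factors (1,1,1,1,1,1,1,1,1,1,1,1,1,1,1,1,1,1,1,2).

Reading off H_k = ker ∂_k / im ∂_{k+1}:

  H_0: rank C_0 − rank ∂_1 = 10 − 9 = 1, and the invariant factors of ∂_1 are all 1, so H_0 ≅ Z.
  H_1: rank ker ∂_1 − rank ∂_2 = (30 − 9) − 20 = 1, and ∂_2 has invariant factor 2 > 1, so H_1 ≅ Z ⊕ Z/2.
  H_2: rank ker ∂_2 − rank ∂_3 = (20 − 20) − 0 = 0, and there is no ∂_3, so H_2 ≅ 0.

(K is a triangulation of the Klein bottle.)

H_0 ≅ Z,  H_1 ≅ Z ⊕ Z/2,  H_2 = 0.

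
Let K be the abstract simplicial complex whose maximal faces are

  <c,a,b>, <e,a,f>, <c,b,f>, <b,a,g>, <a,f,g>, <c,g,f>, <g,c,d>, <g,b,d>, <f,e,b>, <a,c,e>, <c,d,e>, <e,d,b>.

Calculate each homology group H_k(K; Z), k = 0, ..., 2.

H_0 = Z,  H_1 = Z/2,  H_2 = 0.

We work with the vertex ordering a < b < c < d < e < f < g. The simplices of K, each written with vertices in increasing order, are:

  0-simplices (7): a, b, c, d, e, f, g
  1-simplices (18): ab, ac, ae, af, ag, bc, bd, be, bf, bg, cd, ce, cf, cg, de, dg, ef, fg
  2-simplices (12): abc, abg, ace, aef, afg, bcf, bde, bdg, bef, cde, cdg, cfg

Hence C_0 ≅ Z^7, C_1 ≅ Z^18, C_2 ≅ Z^12.

∂_1: C_1 → C_0 maps an edge to its endpoints' difference, ∂[p,q] = q − p. For instance
  ∂ab = b − a.
As a 7×18 matrix over Z this has rank 6, with invariant factors (1,1,1,1,1,1).

The boundary map ∂_2: C_2 → C_1 acts by ∂[p,q,r] = [q,r] − [p,r] + [p,q]. For instance
  ∂cfg = fg − cg + cf,
  ∂abg = bg − ag + ab.
This gives a 18×12 integer matrix of rank 12; reducing to Smith normal form yields diagonal entries (1,1,1,1,1,1,1,1,1,1,1,2).

Now H_k = ker ∂_k / im ∂_{k+1}, so:

  H_0: rank C_0 − rank ∂_1 = 7 − 6 = 1, and the invariant factors of ∂_1 are all 1, so H_0 = Z.
  H_1: rank ker ∂_1 − rank ∂_2 = (18 − 6) − 12 = 0, and ∂_2 has invariant factor 2 > 1, so H_1 = Z/2.
  H_2: rank ker ∂_2 − rank ∂_3 = (12 − 12) − 0 = 0, and there is no ∂_3, so H_2 = 0.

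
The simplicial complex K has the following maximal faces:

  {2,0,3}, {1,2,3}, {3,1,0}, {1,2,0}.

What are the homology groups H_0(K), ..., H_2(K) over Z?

H_0 ≅ Z,  H_1 = 0,  H_2 ≅ Z.

Fix the vertex order 0 < 1 < 2 < 3 and write every simplex with vertices in increasing order. Then dim K = 2 and the simplices of K are:

  0-simplices (4): [0], [1], [2], [3]
  1-simplices (6): [0,1], [0,2], [0,3], [1,2], [1,3], [2,3]
  2-simplices (4): [0,1,2], [0,1,3], [0,2,3], [1,2,3]

giving chain groups C_0 ≅ Z^4, C_1 ≅ Z^6, C_2 ≅ Z^4.

The boundary map ∂_1: C_1 → C_0 is given by ∂[p,q] = [q] − [p]. For instance
  ∂[2,3] = [3] − [2].
As a 4×6 matrix over Z this has rank 3, with invariant factors (1,1,1).

Boundary ∂_2: C_2 → C_1 acts by ∂[p,q,r] = [q,r] − [p,r] + [p,q]. For instance
  ∂[0,2,3] = [2,3] − [0,3] + [0,2],
  ∂[0,1,2] = [1,2] − [0,2] + [0,1].
The resulting 6×4 matrix has rank 3, and its Smith normal form has invariant factors (1,1,1).

From H_k ≅ ker(∂_k) / im(∂_{k+1}) we obtain:

  H_0: rank C_0 − rank ∂_1 = 4 − 3 = 1, and the invariant factors of ∂_1 are all 1, so H_0 = Z.
  H_1: rank ker ∂_1 − rank ∂_2 = (6 − 3) − 3 = 0, and the invariant factors of ∂_2 are all 1, so H_1 = 0.
  H_2: rank ker ∂_2 − rank ∂_3 = (4 − 3) − 0 = 1, and there is no ∂_3, so H_2 = Z.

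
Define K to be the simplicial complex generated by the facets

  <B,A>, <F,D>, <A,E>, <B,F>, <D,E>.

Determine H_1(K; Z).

H_1 ≅ Z.

Fix the vertex order A < B < D < E < F and write every simplex with vertices in increasing order. Then dim K = 1 and the simplices of K are:

  0-simplices (5): A, B, D, E, F
  1-simplices (5): AB, AE, BF, DE, DF

so the chain groups are C_0 ≅ Z^5, C_1 ≅ Z^5.

The boundary map ∂_1: C_1 → C_0 is given by ∂[p,q] = [q] − [p]. For instance
  ∂AE = E − A.
This gives a 5×5 integer matrix of rank 4; reducing to Smith normal form yields diagonal entries (1,1,1,1).

From H_k ≅ ker(∂_k) / im(∂_{k+1}) we obtain:

  H_1: rank ker ∂_1 − rank ∂_2 = (5 − 4) − 0 = 1, and there is no ∂_2, so H_1 = Z.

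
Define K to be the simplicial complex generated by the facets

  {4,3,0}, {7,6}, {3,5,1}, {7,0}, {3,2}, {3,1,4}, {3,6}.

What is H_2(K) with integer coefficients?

Fix the vertex order 0 < 1 < 2 < 3 < 4 < 5 < 6 < 7 and write every simplex with vertices in increasing order. Then dim K = 2 and the simplices of K are:

  0-simplices (8): [0], [1], [2], [3], [4], [5], [6], [7]
  1-simplices (11): [0,3], [0,4], [0,7], [1,3], [1,4], [1,5], [2,3], [3,4], [3,5], [3,6], [6,7]
  2-simplices (3): [0,3,4], [1,3,4], [1,3,5]

giving chain groups C_0 ≅ Z^8, C_1 ≅ Z^11, C_2 ≅ Z^3.

∂_1: C_1 → C_0 is given by ∂[p,q] = [q] − [p].
As a 8×11 matrix over Z this has rank 7, with invariant factors (1,1,1,1,1,1,1).

∂_2: C_2 → C_1 maps a triangle to the signed sum of its edges. For instance
  ∂[1,3,5] = [3,5] − [1,5] + [1,3],
  ∂[0,3,4] = [3,4] − [0,4] + [0,3].
As a 11×3 matrix over Z this has rank 3, with invariant factors (1,1,1).

Computing H_k = (kernel of ∂_k) / (image of ∂_{k+1}):

  H_2: rank ker ∂_2 − rank ∂_3 = (3 − 3) − 0 = 0, and there is no ∂_3, so H_2 = 0.

H_2 = 0.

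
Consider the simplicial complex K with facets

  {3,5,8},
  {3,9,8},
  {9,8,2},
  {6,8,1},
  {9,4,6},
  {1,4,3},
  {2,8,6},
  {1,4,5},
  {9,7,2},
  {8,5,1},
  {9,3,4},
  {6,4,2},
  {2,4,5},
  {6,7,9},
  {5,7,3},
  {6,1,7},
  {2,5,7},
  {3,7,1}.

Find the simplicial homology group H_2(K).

H_2 ≅ 0.

We work with the vertex ordering 1 < 2 < 3 < 4 < 5 < 6 < 7 < 8 < 9. The simplices of K, each written with vertices in increasing order, are:

  0-simplices (9): [1], [2], [3], [4], [5], [6], [7], [8], [9]
  1-simplices (27): (27 of them)
  2-simplices (18): [1,3,4], [1,3,7], [1,4,5], [1,5,8], [1,6,7], [1,6,8], [2,4,5], [2,4,6], [2,5,7], [2,6,8], [2,7,9], [2,8,9], [3,4,9], [3,5,7], [3,5,8], [3,8,9], [4,6,9], [6,7,9]

giving chain groups C_0 ≅ Z^9, C_1 ≅ Z^27, C_2 ≅ Z^18.

∂_1: C_1 → C_0 maps an edge to its endpoints' difference, ∂[p,q] = q − p.
As a 9×27 matrix over Z this has rank 8, with invariant factors (1,1,1,1,1,1,1,1).

The boundary map ∂_2: C_2 → C_1 sends each 2-simplex [p,q,r] to [q,r] − [p,r] + [p,q]. For instance
  ∂[4,6,9] = [6,9] − [4,9] + [4,6],
  ∂[1,3,7] = [3,7] − [1,7] + [1,3].
As a 27×18 matrix over Z this has rank 18, with invariant factors (1,1,1,1,1,1,1,1,1,1,1,1,1,1,1,1,1,2).

Computing H_k = (kernel of ∂_k) / (image of ∂_{k+1}):

  H_2: rank ker ∂_2 − rank ∂_3 = (18 − 18) − 0 = 0, and there is no ∂_3, so H_2 = 0.

(K is a triangulation of the Klein bottle.)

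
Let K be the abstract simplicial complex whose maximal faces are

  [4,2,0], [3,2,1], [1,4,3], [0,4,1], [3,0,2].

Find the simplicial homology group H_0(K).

Take the total order 0 < 1 < 2 < 3 < 4 on the vertex set. Then K (dimension 2) consists of the simplices:

  0-simplices (5): [0], [1], [2], [3], [4]
  1-simplices (10): [0,1], [0,2], [0,3], [0,4], [1,2], [1,3], [1,4], [2,3], [2,4], [3,4]
  2-simplices (5): [0,1,4], [0,2,3], [0,2,4], [1,2,3], [1,3,4]

Hence C_0 ≅ Z^5, C_1 ≅ Z^10, C_2 ≅ Z^5.

∂_1: C_1 → C_0 maps an edge to its endpoints' difference, ∂[p,q] = q − p. For instance
  ∂[1,2] = [2] − [1].
This gives a 5×10 integer matrix of rank 4; reducing to Smith normal form yields diagonal entries (1,1,1,1).

∂_2: C_2 → C_1 sends each 2-simplex [p,q,r] to [q,r] − [p,r] + [p,q]. For instance
  ∂[1,2,3] = [2,3] − [1,3] + [1,2],
  ∂[0,2,4] = [2,4] − [0,4] + [0,2].
The resulting 10×5 matrix has rank 5, and its Smith normal form has invariant factors (1,1,1,1,1).

From H_k ≅ ker(∂_k) / im(∂_{k+1}) we obtain:

  H_0: rank C_0 − rank ∂_1 = 5 − 4 = 1, and the invariant factors of ∂_1 are all 1, so H_0 ≅ Z.

H_0 ≅ Z.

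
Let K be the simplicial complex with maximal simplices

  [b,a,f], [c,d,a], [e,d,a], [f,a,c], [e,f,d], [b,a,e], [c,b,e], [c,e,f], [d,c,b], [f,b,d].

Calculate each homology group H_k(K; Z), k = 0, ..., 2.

We work with the vertex ordering a < b < c < d < e < f. The simplices of K, each written with vertices in increasing order, are:

  0-simplices (6): a, b, c, d, e, f
  1-simplices (15): ab, ac, ad, ae, af, bc, bd, be, bf, cd, ce, cf, de, df, ef
  2-simplices (10): abe, abf, acd, acf, ade, bcd, bce, bdf, cef, def

Hence C_0 ≅ Z^6, C_1 ≅ Z^15, C_2 ≅ Z^10.

Boundary ∂_1: C_1 → C_0 maps an edge to its endpoints' difference, ∂[p,q] = q − p.
This gives a 6×15 integer matrix of rank 5; reducing to Smith normal form yields diagonal entries (1,1,1,1,1).

Boundary ∂_2: C_2 → C_1 sends each 2-simplex [p,q,r] to [q,r] − [p,r] + [p,q]. For instance
  ∂abf = bf − af + ab,
  ∂acf = cf − af + ac.
The resulting 15×10 matrix has rank 10, and its Smith normal form has invariant factors (1,1,1,1,1,1,1,1,1,2).

Reading off H_k = ker ∂_k / im ∂_{k+1}:

  H_0: rank C_0 − rank ∂_1 = 6 − 5 = 1, and the invariant factors of ∂_1 are all 1, so H_0 = Z.
  H_1: rank ker ∂_1 − rank ∂_2 = (15 − 5) − 10 = 0, and ∂_2 has invariant factor 2 > 1, so H_1 = Z/2.
  H_2: rank ker ∂_2 − rank ∂_3 = (10 − 10) − 0 = 0, and there is no ∂_3, so H_2 = 0.

As a check, the Euler characteristic is 6 − 15 + 10 = 1, which agrees with 1 − 0 + 0 = 1.

H_0 ≅ Z,  H_1 ≅ Z/2,  H_2 = 0.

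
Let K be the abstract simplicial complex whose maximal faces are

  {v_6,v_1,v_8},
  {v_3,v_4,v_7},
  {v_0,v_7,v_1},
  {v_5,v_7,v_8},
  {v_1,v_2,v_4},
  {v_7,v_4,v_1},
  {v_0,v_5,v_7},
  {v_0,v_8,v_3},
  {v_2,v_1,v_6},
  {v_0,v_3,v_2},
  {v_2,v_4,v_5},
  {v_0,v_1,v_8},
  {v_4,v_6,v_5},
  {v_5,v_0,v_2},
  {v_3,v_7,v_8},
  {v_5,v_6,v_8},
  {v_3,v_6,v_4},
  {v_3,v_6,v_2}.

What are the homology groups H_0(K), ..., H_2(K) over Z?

H_0 ≅ Z,  H_1 ≅ Z × Z/2,  H_2 = 0.

Order the vertices as v_0 < v_1 < v_2 < v_3 < v_4 < v_5 < v_6 < v_7 < v_8. Listing each simplex with vertices in this order, K has dimension 2 with simplices:

  0-simplices (9): [v_0], [v_1], [v_2], [v_3], [v_4], [v_5], [v_6], [v_7], [v_8]
  1-simplices (27): (27 of them)
  2-simplices (18): (18 of them)

so the chain groups are C_0 ≅ Z^9, C_1 ≅ Z^27, C_2 ≅ Z^18.

∂_1: C_1 → C_0 maps an edge to its endpoints' difference, ∂[p,q] = q − p.
The resulting 9×27 matrix has rank 8, and its Smith normal form has invariant factors (1,1,1,1,1,1,1,1).

The boundary map ∂_2: C_2 → C_1 sends each 2-simplex [p,q,r] to [q,r] − [p,r] + [p,q]. For instance
  ∂[v_1,v_2,v_6] = [v_2,v_6] − [v_1,v_6] + [v_1,v_2],
  ∂[v_1,v_2,v_4] = [v_2,v_4] − [v_1,v_4] + [v_1,v_2].
As a 27×18 matrix over Z this has rank 18, with invariant factors (1,1,1,1,1,1,1,1,1,1,1,1,1,1,1,1,1,2).

From H_k ≅ ker(∂_k) / im(∂_{k+1}) we obtain:

  H_0: rank C_0 − rank ∂_1 = 9 − 8 = 1, and the invariant factors of ∂_1 are all 1, so H_0 = Z.
  H_1: rank ker ∂_1 − rank ∂_2 = (27 − 8) − 18 = 1, and ∂_2 has invariant factor 2 > 1, so H_1 = Z × Z/2.
  H_2: rank ker ∂_2 − rank ∂_3 = (18 − 18) − 0 = 0, and there is no ∂_3, so H_2 = 0.

As a check, the Euler characteristic is 9 − 27 + 18 = 0, which agrees with 1 − 1 + 0 = 0.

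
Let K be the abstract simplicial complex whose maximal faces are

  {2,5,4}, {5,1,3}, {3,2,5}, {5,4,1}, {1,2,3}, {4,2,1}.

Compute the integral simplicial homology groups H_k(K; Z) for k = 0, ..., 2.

Fix the vertex order 1 < 2 < 3 < 4 < 5 and write every simplex with vertices in increasing order. Then dim K = 2 and the simplices of K are:

  0-simplices (5): [1], [2], [3], [4], [5]
  1-simplices (9): [1,2], [1,3], [1,4], [1,5], [2,3], [2,4], [2,5], [3,5], [4,5]
  2-simplices (6): [1,2,3], [1,2,4], [1,3,5], [1,4,5], [2,3,5], [2,4,5]

Hence C_0 ≅ Z^5, C_1 ≅ Z^9, C_2 ≅ Z^6.

Boundary ∂_1: C_1 → C_0 maps an edge to its endpoints' difference, ∂[p,q] = q − p. For instance
  ∂[2,5] = [5] − [2].
This gives a 5×9 integer matrix of rank 4; reducing to Smith normal form yields diagonal entries (1,1,1,1).

The boundary map ∂_2: C_2 → C_1 sends each 2-simplex [p,q,r] to [q,r] − [p,r] + [p,q]. For instance
  ∂[1,4,5] = [4,5] − [1,5] + [1,4],
  ∂[1,2,4] = [2,4] − [1,4] + [1,2].
The resulting 9×6 matrix has rank 5, and its Smith normal form has invariant factors (1,1,1,1,1).

Reading off H_k = ker ∂_k / im ∂_{k+1}:

  H_0: rank C_0 − rank ∂_1 = 5 − 4 = 1, and the invariant factors of ∂_1 are all 1, so H_0 = Z.
  H_1: rank ker ∂_1 − rank ∂_2 = (9 − 4) − 5 = 0, and the invariant factors of ∂_2 are all 1, so H_1 = 0.
  H_2: rank ker ∂_2 − rank ∂_3 = (6 − 5) − 0 = 1, and there is no ∂_3, so H_2 = Z.

As a check, the Euler characteristic is 5 − 9 + 6 = 2, which agrees with 1 − 0 + 1 = 2.
(K is a triangulation of the 2-sphere S^2.)

H_0 ≅ Z,  H_1 = 0,  H_2 ≅ Z.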